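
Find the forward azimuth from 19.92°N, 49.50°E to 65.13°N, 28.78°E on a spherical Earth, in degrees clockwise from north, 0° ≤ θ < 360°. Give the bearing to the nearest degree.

348°

Δλ = 28.78 − 49.50 = -20.72°.
θ = atan2( sin Δλ · cos φ₂ , cos φ₁ · sin φ₂ − sin φ₁ · cos φ₂ · cos Δλ )
  = atan2(-0.14879, 0.71896) = -11.693° → normalised to [0°, 360°): 348.307°.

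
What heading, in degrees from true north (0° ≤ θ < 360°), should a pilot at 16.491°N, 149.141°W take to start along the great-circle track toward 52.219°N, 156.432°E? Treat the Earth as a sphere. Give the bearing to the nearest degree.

323°

Δλ = 156.432 − -149.141 = 305.573°; wrapped into (−180°, 180°]: -54.427°.
θ = atan2( sin Δλ · cos φ₂ , cos φ₁ · sin φ₂ − sin φ₁ · cos φ₂ · cos Δλ )
  = atan2(-0.49831, 0.65668) = -37.193° → normalised to [0°, 360°): 322.807°.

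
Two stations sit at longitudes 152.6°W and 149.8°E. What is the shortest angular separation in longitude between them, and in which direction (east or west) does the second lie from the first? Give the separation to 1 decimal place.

57.6° west

Raw difference: 149.8 − -152.6 = 302.4°.
Normalise into (−180°, 180°]: 302.4° − 360° = -57.6°.
Negative ⇒ the second point lies to the west; separation 57.6°.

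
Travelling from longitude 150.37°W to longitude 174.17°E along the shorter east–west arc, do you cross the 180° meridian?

Naïve |174.17 − -150.37| = 324.54° > 180°, so the shorter arc goes the other way round — across 180°.
Signed shortest Δλ = ((174.17 − -150.37 + 180) mod 360) − 180 = -35.46°.
Going west by 35.46° from -150.37° passes through 180° before reaching +174.17°.

Yes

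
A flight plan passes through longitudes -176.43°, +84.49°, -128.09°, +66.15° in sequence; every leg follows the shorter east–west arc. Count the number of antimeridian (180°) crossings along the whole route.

3

Leg 1: -176.43° → +84.49°, shortest Δλ = -99.08° (west) — crosses 180°.
Leg 2: +84.49° → -128.09°, shortest Δλ = 147.42° (east) — crosses 180°.
Leg 3: -128.09° → +66.15°, shortest Δλ = -165.76° (west) — crosses 180°.
Total crossings: 3.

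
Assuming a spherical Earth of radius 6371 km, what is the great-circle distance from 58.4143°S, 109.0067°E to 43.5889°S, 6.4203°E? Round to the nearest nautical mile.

Δλ = 6.4203 − 109.0067 = -102.5864°.
Δφ = -43.5889 − -58.4143 = 14.8254°.
a = sin²(Δφ/2) + cos φ₁ · cos φ₂ · sin²(Δλ/2) = 0.247666.
c = 2·atan2(√a, √(1−a)) = 1.04180 rad → d = 6371·c ≈ 6637.30 km ≈ 3583.85 nmi.

3584 nmi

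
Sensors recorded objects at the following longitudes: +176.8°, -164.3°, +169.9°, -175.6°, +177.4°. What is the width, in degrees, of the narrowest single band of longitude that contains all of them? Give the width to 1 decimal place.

Sort the longitudes: -175.6°, -164.3°, +169.9°, +176.8°, +177.4°.
Eastward gaps between consecutive values (wrapping around): 11.3°, 334.2°, 6.9°, 0.6°, 7.0°.
Largest gap = 334.2° ⇒ minimal covering band is its complement: 360° − 334.2° = 25.8°.
Band runs from +169.9° eastward to -164.3°, crossing the antimeridian.

25.8°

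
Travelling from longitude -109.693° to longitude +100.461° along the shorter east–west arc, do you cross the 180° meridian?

Yes

Naïve |100.461 − -109.693| = 210.154° > 180°, so the shorter arc goes the other way round — across 180°.
Signed shortest Δλ = ((100.461 − -109.693 + 180) mod 360) − 180 = -149.846°.
Going west by 149.846° from -109.693° passes through 180° before reaching +100.461°.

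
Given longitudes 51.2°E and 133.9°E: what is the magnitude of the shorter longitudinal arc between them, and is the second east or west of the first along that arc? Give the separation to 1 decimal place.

Raw difference: 133.9 − 51.2 = 82.7°.
Normalise into (−180°, 180°]: 82.7° stays 82.7°.
Positive ⇒ the second point lies to the east; separation 82.7°.

82.7° east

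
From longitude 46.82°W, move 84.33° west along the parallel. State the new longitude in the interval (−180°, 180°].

Start at -46.82°; shift −84.33° → -131.15°.
-131.15° already lies in (−180°, 180°].

131.15°W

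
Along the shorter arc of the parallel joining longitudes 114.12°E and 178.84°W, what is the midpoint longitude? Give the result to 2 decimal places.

Signed shortest Δλ from +114.12° to -178.84° is +67.04°.
Midpoint longitude = +114.12° + (+67.04°)/2 = +114.12° + 33.52° = +147.64°.
(The naïve average (+114.12 + -178.84)/2 = -32.36° is on the wrong side of the globe.)

147.64°E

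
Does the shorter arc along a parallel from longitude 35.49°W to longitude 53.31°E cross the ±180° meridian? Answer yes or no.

No

Signed shortest Δλ = ((53.31 − -35.49 + 180) mod 360) − 180 = 88.8°.
Going east by 88.8° from -35.49° reaches +53.31° without touching 180°.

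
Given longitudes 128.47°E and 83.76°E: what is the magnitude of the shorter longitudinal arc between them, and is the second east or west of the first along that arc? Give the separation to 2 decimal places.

44.71° west

Raw difference: 83.76 − 128.47 = -44.71°.
Normalise into (−180°, 180°]: -44.71° stays -44.71°.
Negative ⇒ the second point lies to the west; separation 44.71°.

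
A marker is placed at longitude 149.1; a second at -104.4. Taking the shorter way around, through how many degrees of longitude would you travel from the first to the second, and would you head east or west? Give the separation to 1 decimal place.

Raw difference: -104.4 − 149.1 = -253.5°.
Normalise into (−180°, 180°]: -253.5° + 360° = 106.5°.
Positive ⇒ the second point lies to the east; separation 106.5°.

106.5° east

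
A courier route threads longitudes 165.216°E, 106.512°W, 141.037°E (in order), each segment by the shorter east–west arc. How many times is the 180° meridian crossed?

Leg 1: +165.216° → -106.512°, shortest Δλ = 88.272° (east) — crosses 180°.
Leg 2: -106.512° → +141.037°, shortest Δλ = -112.451° (west) — crosses 180°.
Total crossings: 2.

2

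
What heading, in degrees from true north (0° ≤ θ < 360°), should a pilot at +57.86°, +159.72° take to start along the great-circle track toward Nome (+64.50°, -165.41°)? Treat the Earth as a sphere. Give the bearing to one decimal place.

Δλ = -165.41 − 159.72 = -325.13°; wrapped into (−180°, 180°]: 34.87°.
θ = atan2( sin Δλ · cos φ₂ , cos φ₁ · sin φ₂ − sin φ₁ · cos φ₂ · cos Δλ )
  = atan2(0.24613, 0.18108) = 53.657° → normalised to [0°, 360°): 53.657°.

53.7°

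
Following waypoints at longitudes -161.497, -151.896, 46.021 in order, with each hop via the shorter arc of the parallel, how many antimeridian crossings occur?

Leg 1: -161.497° → -151.896°, shortest Δλ = 9.601° (east) — does not cross 180°.
Leg 2: -151.896° → +46.021°, shortest Δλ = -162.083° (west) — crosses 180°.
Total crossings: 1.

1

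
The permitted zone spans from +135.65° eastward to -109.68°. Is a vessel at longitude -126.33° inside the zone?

Yes

Band width going east from +135.65° to -109.68°: ((-109.68 − 135.65) mod 360) = 114.67°.
Offset of -126.33° east of the west edge: ((-126.33 − 135.65) mod 360) = 98.02°.
98.02° ≤ 114.67° ⇒ inside.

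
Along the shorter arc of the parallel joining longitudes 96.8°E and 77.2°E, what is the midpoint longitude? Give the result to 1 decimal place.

Signed shortest Δλ from +96.8° to +77.2° is -19.6°.
Midpoint longitude = +96.8° + (-19.6°)/2 = +96.8° − 9.8° = +87.0°.

87.0°E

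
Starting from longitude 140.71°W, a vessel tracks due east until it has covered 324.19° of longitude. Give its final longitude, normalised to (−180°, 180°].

Start at -140.71°; shift +324.19° → +183.48°.
+183.48° lies outside (−180°, 180°]; subtract 360° → -176.52°.

176.52°W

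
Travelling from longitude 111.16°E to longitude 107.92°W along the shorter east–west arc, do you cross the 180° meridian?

Yes

Naïve |-107.92 − 111.16| = 219.08° > 180°, so the shorter arc goes the other way round — across 180°.
Signed shortest Δλ = ((-107.92 − 111.16 + 180) mod 360) − 180 = 140.92°.
Going east by 140.92° from +111.16° passes through 180° before reaching -107.92°.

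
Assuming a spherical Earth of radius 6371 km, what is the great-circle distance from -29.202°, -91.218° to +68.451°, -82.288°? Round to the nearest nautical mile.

5877 nmi

Δλ = -82.288 − -91.218 = 8.930°.
Δφ = 68.451 − -29.202 = 97.653°.
a = sin²(Δφ/2) + cos φ₁ · cos φ₂ · sin²(Δλ/2) = 0.568530.
c = 2·atan2(√a, √(1−a)) = 1.70829 rad → d = 6371·c ≈ 10883.51 km ≈ 5876.62 nmi.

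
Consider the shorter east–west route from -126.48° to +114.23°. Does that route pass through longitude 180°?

Yes

Naïve |114.23 − -126.48| = 240.71° > 180°, so the shorter arc goes the other way round — across 180°.
Signed shortest Δλ = ((114.23 − -126.48 + 180) mod 360) − 180 = -119.29°.
Going west by 119.29° from -126.48° passes through 180° before reaching +114.23°.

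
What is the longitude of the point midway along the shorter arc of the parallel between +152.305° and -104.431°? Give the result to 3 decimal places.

Signed shortest Δλ from +152.305° to -104.431° is +103.264°.
Midpoint longitude = +152.305° + (+103.264°)/2 = +152.305° + 51.632° = +203.937°.
Normalise into (−180°, 180°]: -156.063°.
(The naïve average (+152.305 + -104.431)/2 = 23.937° is on the wrong side of the globe.)

-156.063°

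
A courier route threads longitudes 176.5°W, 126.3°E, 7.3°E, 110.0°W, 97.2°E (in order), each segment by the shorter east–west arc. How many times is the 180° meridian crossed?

2

Leg 1: -176.5° → +126.3°, shortest Δλ = -57.2° (west) — crosses 180°.
Leg 2: +126.3° → +7.3°, shortest Δλ = -119.0° (west) — does not cross 180°.
Leg 3: +7.3° → -110.0°, shortest Δλ = -117.3° (west) — does not cross 180°.
Leg 4: -110.0° → +97.2°, shortest Δλ = -152.8° (west) — crosses 180°.
Total crossings: 2.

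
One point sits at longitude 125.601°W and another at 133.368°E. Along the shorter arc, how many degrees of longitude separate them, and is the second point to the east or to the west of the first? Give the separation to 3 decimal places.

101.031° west

Raw difference: 133.368 − -125.601 = 258.969°.
Normalise into (−180°, 180°]: 258.969° − 360° = -101.031°.
Negative ⇒ the second point lies to the west; separation 101.031°.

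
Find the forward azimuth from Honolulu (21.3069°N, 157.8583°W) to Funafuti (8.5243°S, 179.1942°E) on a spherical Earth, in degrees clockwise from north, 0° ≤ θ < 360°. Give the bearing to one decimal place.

219.4°

Δλ = 179.1942 − -157.8583 = 337.0525°; wrapped into (−180°, 180°]: -22.9475°.
θ = atan2( sin Δλ · cos φ₂ , cos φ₁ · sin φ₂ − sin φ₁ · cos φ₂ · cos Δλ )
  = atan2(-0.38558, -0.46901) = -140.576° → normalised to [0°, 360°): 219.424°.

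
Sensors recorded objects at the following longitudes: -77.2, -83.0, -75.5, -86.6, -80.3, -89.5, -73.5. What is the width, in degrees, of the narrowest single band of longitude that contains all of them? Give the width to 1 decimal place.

16.0°

Sort the longitudes: -89.5°, -86.6°, -83.0°, -80.3°, -77.2°, -75.5°, -73.5°.
Eastward gaps between consecutive values (wrapping around): 2.9°, 3.6°, 2.7°, 3.1°, 1.7°, 2.0°, 344.0°.
Largest gap = 344.0° ⇒ minimal covering band is its complement: 360° − 344.0° = 16.0°.
Band runs from -89.5° eastward to -73.5°.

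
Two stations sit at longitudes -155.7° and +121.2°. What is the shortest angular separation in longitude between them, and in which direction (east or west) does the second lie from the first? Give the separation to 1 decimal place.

Raw difference: 121.2 − -155.7 = 276.9°.
Normalise into (−180°, 180°]: 276.9° − 360° = -83.1°.
Negative ⇒ the second point lies to the west; separation 83.1°.

83.1° west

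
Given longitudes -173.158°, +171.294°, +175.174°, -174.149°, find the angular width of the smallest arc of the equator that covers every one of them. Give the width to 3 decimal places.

15.548°

Sort the longitudes: -174.149°, -173.158°, +171.294°, +175.174°.
Eastward gaps between consecutive values (wrapping around): 0.991°, 344.452°, 3.880°, 10.677°.
Largest gap = 344.452° ⇒ minimal covering band is its complement: 360° − 344.452° = 15.548°.
Band runs from +171.294° eastward to -173.158°, crossing the antimeridian.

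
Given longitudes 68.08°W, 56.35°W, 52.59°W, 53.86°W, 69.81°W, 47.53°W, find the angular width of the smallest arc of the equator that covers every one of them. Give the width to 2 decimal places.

Sort the longitudes: -69.81°, -68.08°, -56.35°, -53.86°, -52.59°, -47.53°.
Eastward gaps between consecutive values (wrapping around): 1.73°, 11.73°, 2.49°, 1.27°, 5.06°, 337.72°.
Largest gap = 337.72° ⇒ minimal covering band is its complement: 360° − 337.72° = 22.28°.
Band runs from -69.81° eastward to -47.53°.

22.28°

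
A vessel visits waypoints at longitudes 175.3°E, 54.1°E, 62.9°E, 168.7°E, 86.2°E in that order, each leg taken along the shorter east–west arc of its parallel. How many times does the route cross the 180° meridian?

0

Leg 1: +175.3° → +54.1°, shortest Δλ = -121.2° (west) — does not cross 180°.
Leg 2: +54.1° → +62.9°, shortest Δλ = 8.8° (east) — does not cross 180°.
Leg 3: +62.9° → +168.7°, shortest Δλ = 105.8° (east) — does not cross 180°.
Leg 4: +168.7° → +86.2°, shortest Δλ = -82.5° (west) — does not cross 180°.
Total crossings: 0.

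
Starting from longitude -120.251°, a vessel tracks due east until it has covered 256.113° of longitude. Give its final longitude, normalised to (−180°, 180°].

+135.862°

Start at -120.251°; shift +256.113° → +135.862°.
+135.862° already lies in (−180°, 180°].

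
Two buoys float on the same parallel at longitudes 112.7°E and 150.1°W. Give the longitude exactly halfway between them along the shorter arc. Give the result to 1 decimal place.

161.3°E

Signed shortest Δλ from +112.7° to -150.1° is +97.2°.
Midpoint longitude = +112.7° + (+97.2°)/2 = +112.7° + 48.6° = +161.3°.
(The naïve average (+112.7 + -150.1)/2 = -18.7° is on the wrong side of the globe.)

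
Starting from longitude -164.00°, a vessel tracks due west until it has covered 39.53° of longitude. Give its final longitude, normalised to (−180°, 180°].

+156.47°

Start at -164.00°; shift −39.53° → -203.53°.
-203.53° lies outside (−180°, 180°]; add 360° → +156.47°.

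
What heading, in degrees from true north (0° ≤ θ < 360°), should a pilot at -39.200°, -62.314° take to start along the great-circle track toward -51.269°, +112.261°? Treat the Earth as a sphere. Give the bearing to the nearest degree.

Δλ = 112.261 − -62.314 = 174.575°.
θ = atan2( sin Δλ · cos φ₂ , cos φ₁ · sin φ₂ − sin φ₁ · cos φ₂ · cos Δλ )
  = atan2(0.05915, -0.99820) = 176.609° → normalised to [0°, 360°): 176.609°.

177°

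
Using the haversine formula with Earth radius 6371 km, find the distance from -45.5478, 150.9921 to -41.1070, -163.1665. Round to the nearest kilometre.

Δλ = -163.1665 − 150.9921 = -314.1586°; wrapped into (−180°, 180°]: 45.8414°.
Δφ = -41.1070 − -45.5478 = 4.4408°.
a = sin²(Δφ/2) + cos φ₁ · cos φ₂ · sin²(Δλ/2) = 0.081537.
c = 2·atan2(√a, √(1−a)) = 0.57915 rad → d = 6371·c ≈ 3689.79 km.

3690 km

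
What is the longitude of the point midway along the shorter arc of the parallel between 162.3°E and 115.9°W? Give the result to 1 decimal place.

156.8°W

Signed shortest Δλ from +162.3° to -115.9° is +81.8°.
Midpoint longitude = +162.3° + (+81.8°)/2 = +162.3° + 40.9° = +203.2°.
Normalise into (−180°, 180°]: -156.8°.
(The naïve average (+162.3 + -115.9)/2 = 23.2° is on the wrong side of the globe.)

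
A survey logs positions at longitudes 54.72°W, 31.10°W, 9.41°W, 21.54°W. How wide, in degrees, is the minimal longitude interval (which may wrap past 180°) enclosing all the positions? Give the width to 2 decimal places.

Sort the longitudes: -54.72°, -31.10°, -21.54°, -9.41°.
Eastward gaps between consecutive values (wrapping around): 23.62°, 9.56°, 12.13°, 314.69°.
Largest gap = 314.69° ⇒ minimal covering band is its complement: 360° − 314.69° = 45.31°.
Band runs from -54.72° eastward to -9.41°.

45.31°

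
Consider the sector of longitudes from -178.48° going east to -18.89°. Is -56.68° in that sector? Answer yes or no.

Band width going east from -178.48° to -18.89°: ((-18.89 − -178.48) mod 360) = 159.59°.
Offset of -56.68° east of the west edge: ((-56.68 − -178.48) mod 360) = 121.80°.
121.80° ≤ 159.59° ⇒ inside.

Yes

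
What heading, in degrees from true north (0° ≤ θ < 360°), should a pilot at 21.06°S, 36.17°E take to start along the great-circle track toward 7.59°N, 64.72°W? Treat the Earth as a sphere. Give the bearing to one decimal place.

Δλ = -64.72 − 36.17 = -100.89°.
θ = atan2( sin Δλ · cos φ₂ , cos φ₁ · sin φ₂ − sin φ₁ · cos φ₂ · cos Δλ )
  = atan2(-0.97339, 0.05597) = -86.709° → normalised to [0°, 360°): 273.291°.

273.3°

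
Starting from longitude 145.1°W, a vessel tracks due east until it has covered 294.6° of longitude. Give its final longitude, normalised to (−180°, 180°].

149.5°E

Start at -145.1°; shift +294.6° → +149.5°.
+149.5° already lies in (−180°, 180°].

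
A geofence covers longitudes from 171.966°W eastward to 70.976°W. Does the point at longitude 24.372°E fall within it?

No

Band width going east from -171.966° to -70.976°: ((-70.976 − -171.966) mod 360) = 100.990°.
Offset of +24.372° east of the west edge: ((24.372 − -171.966) mod 360) = 196.338°.
196.338° > 100.990° ⇒ outside.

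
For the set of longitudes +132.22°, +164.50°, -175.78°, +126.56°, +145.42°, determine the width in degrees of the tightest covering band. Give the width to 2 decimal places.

57.66°

Sort the longitudes: -175.78°, +126.56°, +132.22°, +145.42°, +164.50°.
Eastward gaps between consecutive values (wrapping around): 302.34°, 5.66°, 13.20°, 19.08°, 19.72°.
Largest gap = 302.34° ⇒ minimal covering band is its complement: 360° − 302.34° = 57.66°.
Band runs from +126.56° eastward to -175.78°, crossing the antimeridian.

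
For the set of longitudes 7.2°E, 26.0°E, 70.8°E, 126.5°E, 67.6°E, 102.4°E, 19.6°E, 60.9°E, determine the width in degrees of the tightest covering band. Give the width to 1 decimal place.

Sort the longitudes: +7.2°, +19.6°, +26.0°, +60.9°, +67.6°, +70.8°, +102.4°, +126.5°.
Eastward gaps between consecutive values (wrapping around): 12.4°, 6.4°, 34.9°, 6.7°, 3.2°, 31.6°, 24.1°, 240.7°.
Largest gap = 240.7° ⇒ minimal covering band is its complement: 360° − 240.7° = 119.3°.
Band runs from +7.2° eastward to +126.5°.

119.3°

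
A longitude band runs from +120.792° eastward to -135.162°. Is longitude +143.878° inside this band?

Band width going east from +120.792° to -135.162°: ((-135.162 − 120.792) mod 360) = 104.046°.
Offset of +143.878° east of the west edge: ((143.878 − 120.792) mod 360) = 23.086°.
23.086° ≤ 104.046° ⇒ inside.

Yes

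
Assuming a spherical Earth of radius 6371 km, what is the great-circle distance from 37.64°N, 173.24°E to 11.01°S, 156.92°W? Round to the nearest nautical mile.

3369 nmi

Δλ = -156.92 − 173.24 = -330.16°; wrapped into (−180°, 180°]: 29.84°.
Δφ = -11.01 − 37.64 = -48.65°.
a = sin²(Δφ/2) + cos φ₁ · cos φ₂ · sin²(Δλ/2) = 0.221199.
c = 2·atan2(√a, √(1−a)) = 0.97930 rad → d = 6371·c ≈ 6239.13 km ≈ 3368.86 nmi.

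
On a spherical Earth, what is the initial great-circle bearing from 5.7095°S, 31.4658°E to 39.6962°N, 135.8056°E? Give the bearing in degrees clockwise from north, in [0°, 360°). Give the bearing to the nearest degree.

Δλ = 135.8056 − 31.4658 = 104.3398°.
θ = atan2( sin Δλ · cos φ₂ , cos φ₁ · sin φ₂ − sin φ₁ · cos φ₂ · cos Δλ )
  = atan2(0.74547, 0.61659) = 50.405° → normalised to [0°, 360°): 50.405°.

50°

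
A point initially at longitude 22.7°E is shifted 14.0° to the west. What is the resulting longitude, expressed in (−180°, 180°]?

Start at +22.7°; shift −14.0° → +8.7°.
+8.7° already lies in (−180°, 180°].

8.7°E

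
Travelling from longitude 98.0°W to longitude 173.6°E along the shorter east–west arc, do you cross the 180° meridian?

Yes

Naïve |173.6 − -98.0| = 271.6° > 180°, so the shorter arc goes the other way round — across 180°.
Signed shortest Δλ = ((173.6 − -98.0 + 180) mod 360) − 180 = -88.4°.
Going west by 88.4° from -98.0° passes through 180° before reaching +173.6°.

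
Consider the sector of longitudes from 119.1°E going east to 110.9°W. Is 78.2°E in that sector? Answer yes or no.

Band width going east from +119.1° to -110.9°: ((-110.9 − 119.1) mod 360) = 130.0°.
Offset of +78.2° east of the west edge: ((78.2 − 119.1) mod 360) = 319.1°.
319.1° > 130.0° ⇒ outside.

No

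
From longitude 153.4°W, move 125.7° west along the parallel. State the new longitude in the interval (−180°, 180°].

Start at -153.4°; shift −125.7° → -279.1°.
-279.1° lies outside (−180°, 180°]; add 360° → +80.9°.

80.9°E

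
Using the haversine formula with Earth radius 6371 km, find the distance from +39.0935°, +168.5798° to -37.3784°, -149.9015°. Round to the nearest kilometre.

Δλ = -149.9015 − 168.5798 = -318.4813°; wrapped into (−180°, 180°]: 41.5187°.
Δφ = -37.3784 − 39.0935 = -76.4719°.
a = sin²(Δφ/2) + cos φ₁ · cos φ₂ · sin²(Δλ/2) = 0.460520.
c = 2·atan2(√a, √(1−a)) = 1.49175 rad → d = 6371·c ≈ 9503.96 km.

9504 km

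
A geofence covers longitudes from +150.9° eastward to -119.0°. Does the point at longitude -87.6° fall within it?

No

Band width going east from +150.9° to -119.0°: ((-119.0 − 150.9) mod 360) = 90.1°.
Offset of -87.6° east of the west edge: ((-87.6 − 150.9) mod 360) = 121.5°.
121.5° > 90.1° ⇒ outside.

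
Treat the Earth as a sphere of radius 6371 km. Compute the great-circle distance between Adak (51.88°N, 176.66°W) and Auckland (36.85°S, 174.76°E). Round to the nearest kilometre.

9902 km

Δλ = 174.76 − -176.66 = 351.42°; wrapped into (−180°, 180°]: -8.58°.
Δφ = -36.85 − 51.88 = -88.73°.
a = sin²(Δφ/2) + cos φ₁ · cos φ₂ · sin²(Δλ/2) = 0.491682.
c = 2·atan2(√a, √(1−a)) = 1.55416 rad → d = 6371·c ≈ 9901.55 km.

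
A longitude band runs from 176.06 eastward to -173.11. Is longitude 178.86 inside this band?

Yes

Band width going east from +176.06° to -173.11°: ((-173.11 − 176.06) mod 360) = 10.83°.
Offset of +178.86° east of the west edge: ((178.86 − 176.06) mod 360) = 2.80°.
2.80° ≤ 10.83° ⇒ inside.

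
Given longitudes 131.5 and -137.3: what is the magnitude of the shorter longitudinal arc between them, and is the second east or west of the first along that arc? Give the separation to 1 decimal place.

91.2° east

Raw difference: -137.3 − 131.5 = -268.8°.
Normalise into (−180°, 180°]: -268.8° + 360° = 91.2°.
Positive ⇒ the second point lies to the east; separation 91.2°.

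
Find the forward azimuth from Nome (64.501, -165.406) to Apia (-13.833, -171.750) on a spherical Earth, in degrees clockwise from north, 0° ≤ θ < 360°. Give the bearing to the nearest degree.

Δλ = -171.750 − -165.406 = -6.344°.
θ = atan2( sin Δλ · cos φ₂ , cos φ₁ · sin φ₂ − sin φ₁ · cos φ₂ · cos Δλ )
  = atan2(-0.10729, -0.97398) = -173.714° → normalised to [0°, 360°): 186.286°.

186°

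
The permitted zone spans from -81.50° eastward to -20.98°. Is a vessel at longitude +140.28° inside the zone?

Band width going east from -81.50° to -20.98°: ((-20.98 − -81.50) mod 360) = 60.52°.
Offset of +140.28° east of the west edge: ((140.28 − -81.50) mod 360) = 221.78°.
221.78° > 60.52° ⇒ outside.

No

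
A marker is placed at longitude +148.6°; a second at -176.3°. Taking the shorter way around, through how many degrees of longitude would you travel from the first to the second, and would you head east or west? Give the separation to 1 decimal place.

Raw difference: -176.3 − 148.6 = -324.9°.
Normalise into (−180°, 180°]: -324.9° + 360° = 35.1°.
Positive ⇒ the second point lies to the east; separation 35.1°.

35.1° east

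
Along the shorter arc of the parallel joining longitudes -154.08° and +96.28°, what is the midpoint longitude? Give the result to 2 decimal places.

Signed shortest Δλ from -154.08° to +96.28° is -109.64°.
Midpoint longitude = -154.08° + (-109.64°)/2 = -154.08° − 54.82° = -208.90°.
Normalise into (−180°, 180°]: +151.10°.
(The naïve average (-154.08 + +96.28)/2 = -28.9° is on the wrong side of the globe.)

+151.10°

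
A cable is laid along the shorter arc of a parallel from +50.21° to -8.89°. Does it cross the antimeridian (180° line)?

No

Signed shortest Δλ = ((-8.89 − 50.21 + 180) mod 360) − 180 = -59.1°.
Going west by 59.1° from +50.21° reaches -8.89° without touching 180°.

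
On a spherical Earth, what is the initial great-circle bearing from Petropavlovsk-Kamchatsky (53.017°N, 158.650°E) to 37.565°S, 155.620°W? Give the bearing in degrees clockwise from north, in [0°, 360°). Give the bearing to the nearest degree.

Δλ = -155.620 − 158.650 = -314.270°; wrapped into (−180°, 180°]: 45.730°.
θ = atan2( sin Δλ · cos φ₂ , cos φ₁ · sin φ₂ − sin φ₁ · cos φ₂ · cos Δλ )
  = atan2(0.56759, -0.80875) = 144.938° → normalised to [0°, 360°): 144.938°.

145°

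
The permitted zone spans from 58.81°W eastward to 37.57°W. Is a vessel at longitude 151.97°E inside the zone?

Band width going east from -58.81° to -37.57°: ((-37.57 − -58.81) mod 360) = 21.24°.
Offset of +151.97° east of the west edge: ((151.97 − -58.81) mod 360) = 210.78°.
210.78° > 21.24° ⇒ outside.

No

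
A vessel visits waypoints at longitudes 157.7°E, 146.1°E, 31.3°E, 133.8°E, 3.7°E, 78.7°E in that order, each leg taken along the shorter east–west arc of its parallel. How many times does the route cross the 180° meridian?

Leg 1: +157.7° → +146.1°, shortest Δλ = -11.6° (west) — does not cross 180°.
Leg 2: +146.1° → +31.3°, shortest Δλ = -114.8° (west) — does not cross 180°.
Leg 3: +31.3° → +133.8°, shortest Δλ = 102.5° (east) — does not cross 180°.
Leg 4: +133.8° → +3.7°, shortest Δλ = -130.1° (west) — does not cross 180°.
Leg 5: +3.7° → +78.7°, shortest Δλ = 75.0° (east) — does not cross 180°.
Total crossings: 0.

0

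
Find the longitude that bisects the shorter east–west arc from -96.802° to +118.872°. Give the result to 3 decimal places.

-168.965°

Signed shortest Δλ from -96.802° to +118.872° is -144.326°.
Midpoint longitude = -96.802° + (-144.326°)/2 = -96.802° − 72.163° = -168.965°.
(The naïve average (-96.802 + +118.872)/2 = 11.035° is on the wrong side of the globe.)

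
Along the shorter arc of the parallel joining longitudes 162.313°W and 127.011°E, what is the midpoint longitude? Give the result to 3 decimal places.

162.349°E

Signed shortest Δλ from -162.313° to +127.011° is -70.676°.
Midpoint longitude = -162.313° + (-70.676°)/2 = -162.313° − 35.338° = -197.651°.
Normalise into (−180°, 180°]: +162.349°.
(The naïve average (-162.313 + +127.011)/2 = -17.651° is on the wrong side of the globe.)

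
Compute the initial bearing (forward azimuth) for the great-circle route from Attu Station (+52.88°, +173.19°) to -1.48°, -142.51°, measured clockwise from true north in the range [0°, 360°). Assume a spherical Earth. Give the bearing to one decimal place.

Δλ = -142.51 − 173.19 = -315.70°; wrapped into (−180°, 180°]: 44.30°.
θ = atan2( sin Δλ · cos φ₂ , cos φ₁ · sin φ₂ − sin φ₁ · cos φ₂ · cos Δλ )
  = atan2(0.69818, -0.58607) = 130.011° → normalised to [0°, 360°): 130.011°.

130.0°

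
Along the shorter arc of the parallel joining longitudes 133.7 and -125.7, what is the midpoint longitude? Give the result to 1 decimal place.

-176.0°

Signed shortest Δλ from +133.7° to -125.7° is +100.6°.
Midpoint longitude = +133.7° + (+100.6°)/2 = +133.7° + 50.3° = +184.0°.
Normalise into (−180°, 180°]: -176.0°.
(The naïve average (+133.7 + -125.7)/2 = 4.0° is on the wrong side of the globe.)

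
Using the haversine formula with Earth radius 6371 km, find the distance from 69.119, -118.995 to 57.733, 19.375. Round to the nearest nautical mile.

Δλ = 19.375 − -118.995 = 138.370°.
Δφ = 57.733 − 69.119 = -11.386°.
a = sin²(Δφ/2) + cos φ₁ · cos φ₂ · sin²(Δλ/2) = 0.176097.
c = 2·atan2(√a, √(1−a)) = 0.86609 rad → d = 6371·c ≈ 5517.89 km ≈ 2979.42 nmi.

2979 nmi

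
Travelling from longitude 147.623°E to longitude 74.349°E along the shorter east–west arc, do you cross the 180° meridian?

Signed shortest Δλ = ((74.349 − 147.623 + 180) mod 360) − 180 = -73.274°.
Going west by 73.274° from +147.623° reaches +74.349° without touching 180°.

No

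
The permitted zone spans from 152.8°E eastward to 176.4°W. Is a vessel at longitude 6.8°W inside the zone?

No

Band width going east from +152.8° to -176.4°: ((-176.4 − 152.8) mod 360) = 30.8°.
Offset of -6.8° east of the west edge: ((-6.8 − 152.8) mod 360) = 200.4°.
200.4° > 30.8° ⇒ outside.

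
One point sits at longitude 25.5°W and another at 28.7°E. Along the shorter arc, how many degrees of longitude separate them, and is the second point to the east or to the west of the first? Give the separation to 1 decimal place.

54.2° east

Raw difference: 28.7 − -25.5 = 54.2°.
Normalise into (−180°, 180°]: 54.2° stays 54.2°.
Positive ⇒ the second point lies to the east; separation 54.2°.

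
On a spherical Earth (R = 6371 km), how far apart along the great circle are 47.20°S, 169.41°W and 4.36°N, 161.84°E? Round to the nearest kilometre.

6387 km

Δλ = 161.84 − -169.41 = 331.25°; wrapped into (−180°, 180°]: -28.75°.
Δφ = 4.36 − -47.20 = 51.56°.
a = sin²(Δφ/2) + cos φ₁ · cos φ₂ · sin²(Δλ/2) = 0.230910.
c = 2·atan2(√a, √(1−a)) = 1.00252 rad → d = 6371·c ≈ 6387.05 km.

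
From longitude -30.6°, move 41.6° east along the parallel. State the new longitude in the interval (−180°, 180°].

+11.0°

Start at -30.6°; shift +41.6° → +11.0°.
+11.0° already lies in (−180°, 180°].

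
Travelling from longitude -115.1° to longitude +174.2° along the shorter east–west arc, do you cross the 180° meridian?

Yes

Naïve |174.2 − -115.1| = 289.3° > 180°, so the shorter arc goes the other way round — across 180°.
Signed shortest Δλ = ((174.2 − -115.1 + 180) mod 360) − 180 = -70.7°.
Going west by 70.7° from -115.1° passes through 180° before reaching +174.2°.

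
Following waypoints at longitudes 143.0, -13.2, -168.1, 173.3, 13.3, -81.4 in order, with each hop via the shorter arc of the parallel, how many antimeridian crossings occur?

Leg 1: +143.0° → -13.2°, shortest Δλ = -156.2° (west) — does not cross 180°.
Leg 2: -13.2° → -168.1°, shortest Δλ = -154.9° (west) — does not cross 180°.
Leg 3: -168.1° → +173.3°, shortest Δλ = -18.6° (west) — crosses 180°.
Leg 4: +173.3° → +13.3°, shortest Δλ = -160.0° (west) — does not cross 180°.
Leg 5: +13.3° → -81.4°, shortest Δλ = -94.7° (west) — does not cross 180°.
Total crossings: 1.

1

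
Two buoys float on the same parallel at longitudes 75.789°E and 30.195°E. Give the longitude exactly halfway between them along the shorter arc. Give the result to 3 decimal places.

52.992°E

Signed shortest Δλ from +75.789° to +30.195° is -45.594°.
Midpoint longitude = +75.789° + (-45.594°)/2 = +75.789° − 22.797° = +52.992°.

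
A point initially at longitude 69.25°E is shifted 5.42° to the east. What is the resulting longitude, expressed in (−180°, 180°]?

74.67°E

Start at +69.25°; shift +5.42° → +74.67°.
+74.67° already lies in (−180°, 180°].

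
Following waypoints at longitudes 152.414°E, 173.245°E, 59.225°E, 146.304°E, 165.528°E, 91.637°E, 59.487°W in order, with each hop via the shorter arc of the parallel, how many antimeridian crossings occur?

0

Leg 1: +152.414° → +173.245°, shortest Δλ = 20.831° (east) — does not cross 180°.
Leg 2: +173.245° → +59.225°, shortest Δλ = -114.02° (west) — does not cross 180°.
Leg 3: +59.225° → +146.304°, shortest Δλ = 87.079° (east) — does not cross 180°.
Leg 4: +146.304° → +165.528°, shortest Δλ = 19.224° (east) — does not cross 180°.
Leg 5: +165.528° → +91.637°, shortest Δλ = -73.891° (west) — does not cross 180°.
Leg 6: +91.637° → -59.487°, shortest Δλ = -151.124° (west) — does not cross 180°.
Total crossings: 0.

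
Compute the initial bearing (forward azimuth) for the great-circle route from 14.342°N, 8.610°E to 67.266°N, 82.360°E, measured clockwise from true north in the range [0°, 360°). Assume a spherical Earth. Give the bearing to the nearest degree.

23°

Δλ = 82.360 − 8.610 = 73.750°.
θ = atan2( sin Δλ · cos φ₂ , cos φ₁ · sin φ₂ − sin φ₁ · cos φ₂ · cos Δλ )
  = atan2(0.37101, 0.86678) = 23.173° → normalised to [0°, 360°): 23.173°.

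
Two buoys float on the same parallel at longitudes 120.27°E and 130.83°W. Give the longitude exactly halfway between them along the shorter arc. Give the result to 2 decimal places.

Signed shortest Δλ from +120.27° to -130.83° is +108.90°.
Midpoint longitude = +120.27° + (+108.90°)/2 = +120.27° + 54.45° = +174.72°.
(The naïve average (+120.27 + -130.83)/2 = -5.28° is on the wrong side of the globe.)

174.72°E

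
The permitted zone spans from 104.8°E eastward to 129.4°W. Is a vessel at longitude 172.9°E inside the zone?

Yes

Band width going east from +104.8° to -129.4°: ((-129.4 − 104.8) mod 360) = 125.8°.
Offset of +172.9° east of the west edge: ((172.9 − 104.8) mod 360) = 68.1°.
68.1° ≤ 125.8° ⇒ inside.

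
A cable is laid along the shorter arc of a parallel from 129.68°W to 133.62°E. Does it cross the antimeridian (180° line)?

Naïve |133.62 − -129.68| = 263.3° > 180°, so the shorter arc goes the other way round — across 180°.
Signed shortest Δλ = ((133.62 − -129.68 + 180) mod 360) − 180 = -96.7°.
Going west by 96.7° from -129.68° passes through 180° before reaching +133.62°.

Yes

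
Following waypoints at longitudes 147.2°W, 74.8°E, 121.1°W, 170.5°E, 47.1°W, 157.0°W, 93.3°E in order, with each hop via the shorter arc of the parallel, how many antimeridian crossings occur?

5

Leg 1: -147.2° → +74.8°, shortest Δλ = -138.0° (west) — crosses 180°.
Leg 2: +74.8° → -121.1°, shortest Δλ = 164.1° (east) — crosses 180°.
Leg 3: -121.1° → +170.5°, shortest Δλ = -68.4° (west) — crosses 180°.
Leg 4: +170.5° → -47.1°, shortest Δλ = 142.4° (east) — crosses 180°.
Leg 5: -47.1° → -157.0°, shortest Δλ = -109.9° (west) — does not cross 180°.
Leg 6: -157.0° → +93.3°, shortest Δλ = -109.7° (west) — crosses 180°.
Total crossings: 5.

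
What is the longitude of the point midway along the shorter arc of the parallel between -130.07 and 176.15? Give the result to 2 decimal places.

Signed shortest Δλ from -130.07° to +176.15° is -53.78°.
Midpoint longitude = -130.07° + (-53.78°)/2 = -130.07° − 26.89° = -156.96°.
(The naïve average (-130.07 + +176.15)/2 = 23.04° is on the wrong side of the globe.)

-156.96°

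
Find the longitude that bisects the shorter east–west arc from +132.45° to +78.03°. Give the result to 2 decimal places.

Signed shortest Δλ from +132.45° to +78.03° is -54.42°.
Midpoint longitude = +132.45° + (-54.42°)/2 = +132.45° − 27.21° = +105.24°.

+105.24°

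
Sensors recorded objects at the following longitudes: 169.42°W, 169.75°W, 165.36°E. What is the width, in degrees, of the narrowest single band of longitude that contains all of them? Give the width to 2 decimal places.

Sort the longitudes: -169.75°, -169.42°, +165.36°.
Eastward gaps between consecutive values (wrapping around): 0.33°, 334.78°, 24.89°.
Largest gap = 334.78° ⇒ minimal covering band is its complement: 360° − 334.78° = 25.22°.
Band runs from +165.36° eastward to -169.42°, crossing the antimeridian.

25.22°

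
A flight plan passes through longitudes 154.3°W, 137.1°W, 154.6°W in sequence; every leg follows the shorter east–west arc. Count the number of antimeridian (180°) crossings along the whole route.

Leg 1: -154.3° → -137.1°, shortest Δλ = 17.2° (east) — does not cross 180°.
Leg 2: -137.1° → -154.6°, shortest Δλ = -17.5° (west) — does not cross 180°.
Total crossings: 0.

0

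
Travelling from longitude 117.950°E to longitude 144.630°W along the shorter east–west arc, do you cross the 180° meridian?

Yes

Naïve |-144.630 − 117.950| = 262.58° > 180°, so the shorter arc goes the other way round — across 180°.
Signed shortest Δλ = ((-144.630 − 117.950 + 180) mod 360) − 180 = 97.42°.
Going east by 97.42° from +117.950° passes through 180° before reaching -144.630°.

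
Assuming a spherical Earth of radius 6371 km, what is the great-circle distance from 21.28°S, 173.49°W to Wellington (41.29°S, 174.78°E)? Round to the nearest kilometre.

2483 km

Δλ = 174.78 − -173.49 = 348.27°; wrapped into (−180°, 180°]: -11.73°.
Δφ = -41.29 − -21.28 = -20.01°.
a = sin²(Δφ/2) + cos φ₁ · cos φ₂ · sin²(Δλ/2) = 0.037494.
c = 2·atan2(√a, √(1−a)) = 0.38973 rad → d = 6371·c ≈ 2482.98 km.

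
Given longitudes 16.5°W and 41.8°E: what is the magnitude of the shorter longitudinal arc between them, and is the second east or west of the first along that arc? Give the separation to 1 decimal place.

Raw difference: 41.8 − -16.5 = 58.3°.
Normalise into (−180°, 180°]: 58.3° stays 58.3°.
Positive ⇒ the second point lies to the east; separation 58.3°.

58.3° east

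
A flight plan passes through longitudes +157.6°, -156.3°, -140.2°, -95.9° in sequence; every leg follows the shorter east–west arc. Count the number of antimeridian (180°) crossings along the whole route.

1

Leg 1: +157.6° → -156.3°, shortest Δλ = 46.1° (east) — crosses 180°.
Leg 2: -156.3° → -140.2°, shortest Δλ = 16.1° (east) — does not cross 180°.
Leg 3: -140.2° → -95.9°, shortest Δλ = 44.3° (east) — does not cross 180°.
Total crossings: 1.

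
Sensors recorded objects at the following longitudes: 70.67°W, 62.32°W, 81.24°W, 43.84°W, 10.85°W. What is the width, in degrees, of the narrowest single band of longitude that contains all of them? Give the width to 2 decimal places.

Sort the longitudes: -81.24°, -70.67°, -62.32°, -43.84°, -10.85°.
Eastward gaps between consecutive values (wrapping around): 10.57°, 8.35°, 18.48°, 32.99°, 289.61°.
Largest gap = 289.61° ⇒ minimal covering band is its complement: 360° − 289.61° = 70.39°.
Band runs from -81.24° eastward to -10.85°.

70.39°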